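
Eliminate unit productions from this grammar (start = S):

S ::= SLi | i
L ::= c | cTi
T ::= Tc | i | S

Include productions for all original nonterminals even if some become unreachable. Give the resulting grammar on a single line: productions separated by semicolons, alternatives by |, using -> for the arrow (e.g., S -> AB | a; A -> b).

Unit productions: T->S.
Unit pairs (A ⇒* B via units): (T,S).
S: inherits non-unit rules of {S} → SLi | i.
L: inherits non-unit rules of {L} → c | cTi.
T: inherits non-unit rules of {S, T} → SLi | Tc | i.

S -> i | SLi; L -> c | cTi; T -> i | Tc | SLi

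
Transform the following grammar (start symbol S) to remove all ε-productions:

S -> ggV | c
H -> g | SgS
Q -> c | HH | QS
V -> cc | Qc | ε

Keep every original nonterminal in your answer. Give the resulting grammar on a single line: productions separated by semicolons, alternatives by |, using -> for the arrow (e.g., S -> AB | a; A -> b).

Nullable set: {V}.
S -> ggV: V nullable, giving gg | ggV.
Drop V -> ε.
Unchanged (no nullable symbols): S -> c; H -> SgS; H -> g; Q -> HH; Q -> QS; Q -> c; V -> Qc; V -> cc.

S -> c | gg | ggV; H -> g | SgS; Q -> c | HH | QS; V -> Qc | cc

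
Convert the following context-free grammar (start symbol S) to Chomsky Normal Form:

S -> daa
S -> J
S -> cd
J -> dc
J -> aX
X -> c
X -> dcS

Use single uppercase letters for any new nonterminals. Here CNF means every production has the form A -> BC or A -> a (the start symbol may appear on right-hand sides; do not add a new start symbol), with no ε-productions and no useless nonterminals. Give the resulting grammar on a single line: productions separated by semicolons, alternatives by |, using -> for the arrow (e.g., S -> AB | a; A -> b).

S -> AX | BC | BD | CB; A -> a; B -> d; C -> c; D -> AA; E -> CS; X -> c | BE

No ε-productions.
After unit-elimination: S -> aX | cd | dc | daa; J -> aX | dc; X -> c | dcS.
TERM: introduce A -> a, C -> c, B -> d and substitute in every rule of length ≥2.
BIN: S -> BAA becomes S -> BD, D -> AA; X -> BCS becomes X -> BE, E -> CS.
Drop unreachable/unproductive: J.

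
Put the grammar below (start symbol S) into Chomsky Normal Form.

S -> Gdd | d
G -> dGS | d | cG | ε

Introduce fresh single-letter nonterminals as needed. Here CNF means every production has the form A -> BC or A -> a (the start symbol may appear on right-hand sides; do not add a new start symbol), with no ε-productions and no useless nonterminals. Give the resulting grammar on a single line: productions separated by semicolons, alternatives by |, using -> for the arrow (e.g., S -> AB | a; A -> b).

S -> d | BB | GD; A -> c; B -> d; C -> GS; D -> BB; G -> c | d | AG | BC | BS

Nullable: {G}; after ε-elimination: S -> d | dd | Gdd; G -> c | d | cG | dS | dGS.
No unit productions to eliminate.
TERM: introduce A -> c, B -> d and substitute in every rule of length ≥2.
BIN: G -> BGS becomes G -> BC, C -> GS; S -> GBB becomes S -> GD, D -> BB.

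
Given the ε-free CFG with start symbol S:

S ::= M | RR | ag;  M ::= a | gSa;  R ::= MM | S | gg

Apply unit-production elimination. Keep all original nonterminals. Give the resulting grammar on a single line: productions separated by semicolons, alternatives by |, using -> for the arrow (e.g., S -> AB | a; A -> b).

Unit productions: R->S, S->M.
Unit pairs (A ⇒* B via units): (R,M), (R,S), (S,M).
S: inherits non-unit rules of {M, S} → RR | a | ag | gSa.
M: inherits non-unit rules of {M} → a | gSa.
R: inherits non-unit rules of {M, R, S} → MM | RR | a | ag | gSa | gg.

S -> a | RR | ag | gSa; M -> a | gSa; R -> a | MM | RR | ag | gg | gSa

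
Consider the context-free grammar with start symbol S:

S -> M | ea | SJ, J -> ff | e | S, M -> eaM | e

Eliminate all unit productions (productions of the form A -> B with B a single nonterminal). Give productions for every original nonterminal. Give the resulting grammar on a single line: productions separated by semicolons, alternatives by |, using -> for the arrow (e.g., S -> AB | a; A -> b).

S -> e | SJ | ea | eaM; J -> e | SJ | ea | ff | eaM; M -> e | eaM

Unit productions: J->S, S->M.
Unit pairs (A ⇒* B via units): (J,M), (J,S), (S,M).
S: inherits non-unit rules of {M, S} → SJ | e | ea | eaM.
J: inherits non-unit rules of {J, M, S} → SJ | e | ea | eaM | ff.
M: inherits non-unit rules of {M} → e | eaM.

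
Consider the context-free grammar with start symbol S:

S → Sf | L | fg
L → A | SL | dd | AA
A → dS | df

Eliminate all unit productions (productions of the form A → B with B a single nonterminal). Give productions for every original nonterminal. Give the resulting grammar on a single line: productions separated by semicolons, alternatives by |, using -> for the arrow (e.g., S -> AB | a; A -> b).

S -> AA | SL | Sf | dS | dd | df | fg; A -> dS | df; L -> AA | SL | dS | dd | df

Unit productions: L->A, S->L.
Unit pairs (A ⇒* B via units): (L,A), (S,A), (S,L).
S: inherits non-unit rules of {A, L, S} → AA | SL | Sf | dS | dd | df | fg.
A: inherits non-unit rules of {A} → dS | df.
L: inherits non-unit rules of {A, L} → AA | SL | dS | dd | df.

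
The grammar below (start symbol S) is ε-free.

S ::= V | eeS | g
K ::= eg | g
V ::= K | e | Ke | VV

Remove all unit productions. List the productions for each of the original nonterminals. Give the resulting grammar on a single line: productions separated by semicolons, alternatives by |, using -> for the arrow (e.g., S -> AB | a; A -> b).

S -> e | g | Ke | VV | eg | eeS; K -> g | eg; V -> e | g | Ke | VV | eg

Unit productions: S->V, V->K.
Unit pairs (A ⇒* B via units): (S,K), (S,V), (V,K).
S: inherits non-unit rules of {K, S, V} → Ke | VV | e | eeS | eg | g.
K: inherits non-unit rules of {K} → eg | g.
V: inherits non-unit rules of {K, V} → Ke | VV | e | eg | g.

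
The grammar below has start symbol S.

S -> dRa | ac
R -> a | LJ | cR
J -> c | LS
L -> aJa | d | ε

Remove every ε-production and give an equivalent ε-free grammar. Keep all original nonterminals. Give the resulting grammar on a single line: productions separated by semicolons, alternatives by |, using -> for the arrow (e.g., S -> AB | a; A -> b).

Nullable set: {L}.
J -> LS: L nullable, giving LS | S.
Drop L -> ε.
R -> LJ: L nullable, giving J | LJ.
Unchanged (no nullable symbols): S -> ac; S -> dRa; J -> c; L -> aJa; L -> d; R -> a; R -> cR.

S -> ac | dRa; J -> S | c | LS; L -> d | aJa; R -> J | a | LJ | cR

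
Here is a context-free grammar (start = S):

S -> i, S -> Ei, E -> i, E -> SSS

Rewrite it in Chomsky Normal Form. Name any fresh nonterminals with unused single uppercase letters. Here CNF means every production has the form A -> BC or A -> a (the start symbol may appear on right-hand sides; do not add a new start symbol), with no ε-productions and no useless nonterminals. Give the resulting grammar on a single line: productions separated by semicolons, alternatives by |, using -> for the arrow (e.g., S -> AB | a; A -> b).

No ε-productions.
No unit productions to eliminate.
TERM: introduce A -> i and substitute in every rule of length ≥2.
BIN: E -> SSS becomes E -> SB, B -> SS.

S -> i | EA; A -> i; B -> SS; E -> i | SB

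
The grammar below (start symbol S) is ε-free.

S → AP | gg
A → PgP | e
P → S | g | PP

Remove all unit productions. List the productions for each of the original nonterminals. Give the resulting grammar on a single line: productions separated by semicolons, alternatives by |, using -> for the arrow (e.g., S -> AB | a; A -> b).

S -> AP | gg; A -> e | PgP; P -> g | AP | PP | gg

Unit productions: P->S.
Unit pairs (A ⇒* B via units): (P,S).
S: inherits non-unit rules of {S} → AP | gg.
A: inherits non-unit rules of {A} → PgP | e.
P: inherits non-unit rules of {P, S} → AP | PP | g | gg.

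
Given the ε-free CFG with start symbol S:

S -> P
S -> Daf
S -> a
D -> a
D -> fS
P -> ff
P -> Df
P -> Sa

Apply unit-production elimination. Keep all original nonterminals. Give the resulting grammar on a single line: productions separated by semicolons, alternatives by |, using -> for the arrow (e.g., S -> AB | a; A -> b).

Unit productions: S->P.
Unit pairs (A ⇒* B via units): (S,P).
S: inherits non-unit rules of {P, S} → Daf | Df | Sa | a | ff.
D: inherits non-unit rules of {D} → a | fS.
P: inherits non-unit rules of {P} → Df | Sa | ff.

S -> a | Df | Sa | ff | Daf; D -> a | fS; P -> Df | Sa | ff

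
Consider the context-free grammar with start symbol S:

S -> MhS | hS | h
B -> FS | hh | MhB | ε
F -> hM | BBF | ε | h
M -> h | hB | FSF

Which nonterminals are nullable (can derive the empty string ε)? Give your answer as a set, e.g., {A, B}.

{B, F}

Directly nullable (have an ε-rule): {B, F}.
Not nullable: M, S — each has a terminal in every rule's right-hand side or depends on a non-nullable symbol.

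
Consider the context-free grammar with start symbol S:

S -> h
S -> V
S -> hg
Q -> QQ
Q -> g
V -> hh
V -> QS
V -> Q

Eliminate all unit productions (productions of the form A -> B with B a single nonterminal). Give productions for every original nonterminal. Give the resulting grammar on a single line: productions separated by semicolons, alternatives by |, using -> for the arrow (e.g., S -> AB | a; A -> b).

S -> g | h | QQ | QS | hg | hh; Q -> g | QQ; V -> g | QQ | QS | hh

Unit productions: S->V, V->Q.
Unit pairs (A ⇒* B via units): (S,Q), (S,V), (V,Q).
S: inherits non-unit rules of {Q, S, V} → QQ | QS | g | h | hg | hh.
Q: inherits non-unit rules of {Q} → QQ | g.
V: inherits non-unit rules of {Q, V} → QQ | QS | g | hh.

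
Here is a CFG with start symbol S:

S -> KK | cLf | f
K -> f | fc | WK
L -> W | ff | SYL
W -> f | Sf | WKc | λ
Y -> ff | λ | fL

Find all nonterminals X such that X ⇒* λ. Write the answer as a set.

Directly nullable (have an ε-rule): {W, Y}.
L is nullable via L -> W (every symbol on the right is already known nullable).
Not nullable: K, S — each has a terminal in every rule's right-hand side or depends on a non-nullable symbol.

{L, W, Y}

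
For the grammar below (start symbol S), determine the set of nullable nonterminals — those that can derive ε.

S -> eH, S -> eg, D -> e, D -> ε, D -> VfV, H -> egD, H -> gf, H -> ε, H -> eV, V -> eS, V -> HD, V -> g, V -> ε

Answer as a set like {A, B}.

Directly nullable (have an ε-rule): {D, H, V}.
Not nullable: S — each has a terminal in every rule's right-hand side or depends on a non-nullable symbol.

{D, H, V}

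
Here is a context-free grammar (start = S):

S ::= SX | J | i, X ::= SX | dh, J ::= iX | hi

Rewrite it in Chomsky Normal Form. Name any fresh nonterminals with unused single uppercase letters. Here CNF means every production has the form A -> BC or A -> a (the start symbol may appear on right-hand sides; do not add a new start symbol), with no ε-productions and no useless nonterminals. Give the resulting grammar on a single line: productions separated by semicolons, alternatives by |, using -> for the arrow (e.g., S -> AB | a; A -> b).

S -> i | AB | BX | SX; A -> h; B -> i; C -> d; X -> CA | SX

No ε-productions.
After unit-elimination: S -> i | SX | hi | iX; J -> hi | iX; X -> SX | dh.
TERM: introduce C -> d, A -> h, B -> i and substitute in every rule of length ≥2.
Drop unreachable/unproductive: J.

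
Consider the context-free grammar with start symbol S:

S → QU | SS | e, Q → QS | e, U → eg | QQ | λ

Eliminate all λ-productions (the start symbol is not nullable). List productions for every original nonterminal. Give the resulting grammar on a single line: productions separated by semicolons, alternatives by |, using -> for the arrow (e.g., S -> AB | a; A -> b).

Nullable set: {U}.
S -> QU: U nullable, giving Q | QU.
Drop U -> λ.
Unchanged (no nullable symbols): S -> SS; S -> e; Q -> QS; Q -> e; U -> QQ; U -> eg.

S -> Q | e | QU | SS; Q -> e | QS; U -> QQ | eg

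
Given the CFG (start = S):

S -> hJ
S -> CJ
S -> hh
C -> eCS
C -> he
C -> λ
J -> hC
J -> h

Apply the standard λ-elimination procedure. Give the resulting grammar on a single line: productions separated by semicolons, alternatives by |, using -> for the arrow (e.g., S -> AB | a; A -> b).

Nullable set: {C}.
S -> CJ: C nullable, giving CJ | J.
Drop C -> λ.
C -> eCS: C nullable, giving eCS | eS.
J -> hC: C nullable, giving h | hC.
Unchanged (no nullable symbols): S -> hJ; S -> hh; C -> he; J -> h.

S -> J | CJ | hJ | hh; C -> eS | he | eCS; J -> h | hC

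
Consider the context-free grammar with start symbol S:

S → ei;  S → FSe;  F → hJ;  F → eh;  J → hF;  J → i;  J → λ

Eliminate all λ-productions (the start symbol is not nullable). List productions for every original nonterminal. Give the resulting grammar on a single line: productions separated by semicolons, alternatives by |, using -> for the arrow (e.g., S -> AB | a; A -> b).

S -> ei | FSe; F -> h | eh | hJ; J -> i | hF

Nullable set: {J}.
F -> hJ: J nullable, giving h | hJ.
Drop J -> λ.
Unchanged (no nullable symbols): S -> FSe; S -> ei; F -> eh; J -> hF; J -> i.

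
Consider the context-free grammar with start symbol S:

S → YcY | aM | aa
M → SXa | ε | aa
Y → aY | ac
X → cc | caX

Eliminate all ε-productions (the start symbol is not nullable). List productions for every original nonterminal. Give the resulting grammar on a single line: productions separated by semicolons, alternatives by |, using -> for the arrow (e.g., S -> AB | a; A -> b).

Nullable set: {M}.
S -> aM: M nullable, giving a | aM.
Drop M -> ε.
Unchanged (no nullable symbols): S -> YcY; S -> aa; M -> SXa; M -> aa; X -> caX; X -> cc; Y -> aY; Y -> ac.

S -> a | aM | aa | YcY; M -> aa | SXa; X -> cc | caX; Y -> aY | ac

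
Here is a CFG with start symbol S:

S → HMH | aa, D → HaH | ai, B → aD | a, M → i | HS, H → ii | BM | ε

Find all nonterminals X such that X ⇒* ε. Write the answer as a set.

Directly nullable (have an ε-rule): {H}.
Not nullable: B, D, M, S — each has a terminal in every rule's right-hand side or depends on a non-nullable symbol.

{H}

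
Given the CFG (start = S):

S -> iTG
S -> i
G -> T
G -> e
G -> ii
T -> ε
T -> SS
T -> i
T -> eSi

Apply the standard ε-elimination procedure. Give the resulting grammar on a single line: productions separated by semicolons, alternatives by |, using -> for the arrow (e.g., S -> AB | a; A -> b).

S -> i | iG | iT | iTG; G -> T | e | ii; T -> i | SS | eSi

Nullable set: {G, T}.
S -> iTG: T, G nullable, giving i | iG | iT | iTG.
G -> T: T nullable, giving T.
Drop T -> ε.
Unchanged (no nullable symbols): S -> i; G -> e; G -> ii; T -> SS; T -> eSi; T -> i.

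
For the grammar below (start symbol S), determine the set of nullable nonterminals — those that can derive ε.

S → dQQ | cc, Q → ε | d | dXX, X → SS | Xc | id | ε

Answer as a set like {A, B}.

Directly nullable (have an ε-rule): {Q, X}.
Not nullable: S — each has a terminal in every rule's right-hand side or depends on a non-nullable symbol.

{Q, X}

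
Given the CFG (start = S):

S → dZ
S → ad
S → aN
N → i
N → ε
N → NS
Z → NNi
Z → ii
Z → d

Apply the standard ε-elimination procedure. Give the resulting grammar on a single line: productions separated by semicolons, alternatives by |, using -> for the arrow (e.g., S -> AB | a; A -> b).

S -> a | aN | ad | dZ; N -> S | i | NS; Z -> d | i | Ni | ii | NNi

Nullable set: {N}.
S -> aN: N nullable, giving a | aN.
Drop N -> ε.
N -> NS: N nullable, giving NS | S.
Z -> NNi: N, N nullable, giving NNi | Ni | i.
Unchanged (no nullable symbols): S -> ad; S -> dZ; N -> i; Z -> d; Z -> ii.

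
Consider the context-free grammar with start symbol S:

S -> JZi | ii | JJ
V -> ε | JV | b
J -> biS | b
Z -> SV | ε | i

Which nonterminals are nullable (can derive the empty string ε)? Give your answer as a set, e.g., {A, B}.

{V, Z}

Directly nullable (have an ε-rule): {V, Z}.
Not nullable: J, S — each has a terminal in every rule's right-hand side or depends on a non-nullable symbol.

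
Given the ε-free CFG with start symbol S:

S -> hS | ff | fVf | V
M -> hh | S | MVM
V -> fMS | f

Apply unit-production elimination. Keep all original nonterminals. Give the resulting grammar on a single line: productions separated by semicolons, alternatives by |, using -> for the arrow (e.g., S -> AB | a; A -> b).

S -> f | ff | hS | fMS | fVf; M -> f | ff | hS | hh | MVM | fMS | fVf; V -> f | fMS

Unit productions: M->S, S->V.
Unit pairs (A ⇒* B via units): (M,S), (M,V), (S,V).
S: inherits non-unit rules of {S, V} → f | fMS | fVf | ff | hS.
M: inherits non-unit rules of {M, S, V} → MVM | f | fMS | fVf | ff | hS | hh.
V: inherits non-unit rules of {V} → f | fMS.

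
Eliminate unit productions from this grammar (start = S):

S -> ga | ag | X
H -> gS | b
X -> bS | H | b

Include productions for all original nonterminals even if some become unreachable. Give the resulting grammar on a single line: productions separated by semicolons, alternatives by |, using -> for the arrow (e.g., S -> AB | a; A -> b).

Unit productions: S->X, X->H.
Unit pairs (A ⇒* B via units): (S,H), (S,X), (X,H).
S: inherits non-unit rules of {H, S, X} → ag | b | bS | gS | ga.
H: inherits non-unit rules of {H} → b | gS.
X: inherits non-unit rules of {H, X} → b | bS | gS.

S -> b | ag | bS | gS | ga; H -> b | gS; X -> b | bS | gS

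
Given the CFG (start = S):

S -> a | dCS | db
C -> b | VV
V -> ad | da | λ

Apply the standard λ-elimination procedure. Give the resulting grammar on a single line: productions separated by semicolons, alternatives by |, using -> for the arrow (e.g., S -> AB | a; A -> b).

S -> a | dS | db | dCS; C -> V | b | VV; V -> ad | da

Nullable set: {C, V}.
S -> dCS: C nullable, giving dCS | dS.
C -> VV: V, V nullable, giving V | VV.
Drop V -> λ.
Unchanged (no nullable symbols): S -> a; S -> db; C -> b; V -> ad; V -> da.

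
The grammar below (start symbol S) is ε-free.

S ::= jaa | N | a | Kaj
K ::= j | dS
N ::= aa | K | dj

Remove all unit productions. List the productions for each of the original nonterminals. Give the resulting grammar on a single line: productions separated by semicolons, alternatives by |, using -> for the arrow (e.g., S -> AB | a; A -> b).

Unit productions: N->K, S->N.
Unit pairs (A ⇒* B via units): (N,K), (S,K), (S,N).
S: inherits non-unit rules of {K, N, S} → Kaj | a | aa | dS | dj | j | jaa.
K: inherits non-unit rules of {K} → dS | j.
N: inherits non-unit rules of {K, N} → aa | dS | dj | j.

S -> a | j | aa | dS | dj | Kaj | jaa; K -> j | dS; N -> j | aa | dS | dj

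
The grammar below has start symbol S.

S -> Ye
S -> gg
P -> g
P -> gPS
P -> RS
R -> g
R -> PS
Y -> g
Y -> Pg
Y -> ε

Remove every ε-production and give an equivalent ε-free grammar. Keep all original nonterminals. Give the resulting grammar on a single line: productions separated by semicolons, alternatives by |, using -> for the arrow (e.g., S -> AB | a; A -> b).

Nullable set: {Y}.
S -> Ye: Y nullable, giving Ye | e.
Drop Y -> ε.
Unchanged (no nullable symbols): S -> gg; P -> RS; P -> g; P -> gPS; R -> PS; R -> g; Y -> Pg; Y -> g.

S -> e | Ye | gg; P -> g | RS | gPS; R -> g | PS; Y -> g | Pg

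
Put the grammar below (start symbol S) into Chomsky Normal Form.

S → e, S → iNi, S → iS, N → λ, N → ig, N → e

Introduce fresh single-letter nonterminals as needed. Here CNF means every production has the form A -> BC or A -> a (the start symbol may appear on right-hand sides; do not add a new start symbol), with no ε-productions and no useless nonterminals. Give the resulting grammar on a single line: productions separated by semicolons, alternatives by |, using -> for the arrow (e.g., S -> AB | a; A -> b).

S -> e | AA | AC | AS; A -> i; B -> g; C -> NA; N -> e | AB

Nullable: {N}; after ε-elimination: S -> e | iS | ii | iNi; N -> e | ig.
No unit productions to eliminate.
TERM: introduce B -> g, A -> i and substitute in every rule of length ≥2.
BIN: S -> ANA becomes S -> AC, C -> NA.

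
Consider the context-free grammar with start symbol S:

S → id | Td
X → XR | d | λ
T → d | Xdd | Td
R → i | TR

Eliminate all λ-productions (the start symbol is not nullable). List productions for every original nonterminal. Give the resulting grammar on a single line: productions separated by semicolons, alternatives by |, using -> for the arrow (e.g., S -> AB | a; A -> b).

S -> Td | id; R -> i | TR; T -> d | Td | dd | Xdd; X -> R | d | XR

Nullable set: {X}.
T -> Xdd: X nullable, giving Xdd | dd.
Drop X -> λ.
X -> XR: X nullable, giving R | XR.
Unchanged (no nullable symbols): S -> Td; S -> id; R -> TR; R -> i; T -> Td; T -> d; X -> d.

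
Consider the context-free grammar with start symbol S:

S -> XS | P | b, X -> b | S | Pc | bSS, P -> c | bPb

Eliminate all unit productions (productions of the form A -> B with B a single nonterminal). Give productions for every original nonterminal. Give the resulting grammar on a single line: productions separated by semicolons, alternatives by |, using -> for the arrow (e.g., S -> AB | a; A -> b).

Unit productions: S->P, X->S.
Unit pairs (A ⇒* B via units): (S,P), (X,P), (X,S).
S: inherits non-unit rules of {P, S} → XS | b | bPb | c.
P: inherits non-unit rules of {P} → bPb | c.
X: inherits non-unit rules of {P, S, X} → Pc | XS | b | bPb | bSS | c.

S -> b | c | XS | bPb; P -> c | bPb; X -> b | c | Pc | XS | bPb | bSS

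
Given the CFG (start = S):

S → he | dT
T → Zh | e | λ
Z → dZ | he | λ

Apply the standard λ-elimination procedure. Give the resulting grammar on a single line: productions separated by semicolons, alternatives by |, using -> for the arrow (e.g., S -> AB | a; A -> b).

S -> d | dT | he; T -> e | h | Zh; Z -> d | dZ | he

Nullable set: {T, Z}.
S -> dT: T nullable, giving d | dT.
Drop T -> λ.
T -> Zh: Z nullable, giving Zh | h.
Drop Z -> λ.
Z -> dZ: Z nullable, giving d | dZ.
Unchanged (no nullable symbols): S -> he; T -> e; Z -> he.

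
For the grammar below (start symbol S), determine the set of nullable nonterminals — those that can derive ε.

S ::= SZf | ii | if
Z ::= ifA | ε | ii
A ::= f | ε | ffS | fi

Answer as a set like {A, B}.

Directly nullable (have an ε-rule): {A, Z}.
Not nullable: S — each has a terminal in every rule's right-hand side or depends on a non-nullable symbol.

{A, Z}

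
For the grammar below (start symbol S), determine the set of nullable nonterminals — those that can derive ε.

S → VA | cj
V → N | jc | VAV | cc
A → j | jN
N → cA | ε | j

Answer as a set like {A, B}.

Directly nullable (have an ε-rule): {N}.
V is nullable via V -> N (every symbol on the right is already known nullable).
Not nullable: A, S — each has a terminal in every rule's right-hand side or depends on a non-nullable symbol.

{N, V}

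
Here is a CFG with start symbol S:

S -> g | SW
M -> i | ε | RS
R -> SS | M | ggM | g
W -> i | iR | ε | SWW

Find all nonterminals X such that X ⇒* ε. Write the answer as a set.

{M, R, W}

Directly nullable (have an ε-rule): {M, W}.
R is nullable via R -> M (every symbol on the right is already known nullable).
Not nullable: S — each has a terminal in every rule's right-hand side or depends on a non-nullable symbol.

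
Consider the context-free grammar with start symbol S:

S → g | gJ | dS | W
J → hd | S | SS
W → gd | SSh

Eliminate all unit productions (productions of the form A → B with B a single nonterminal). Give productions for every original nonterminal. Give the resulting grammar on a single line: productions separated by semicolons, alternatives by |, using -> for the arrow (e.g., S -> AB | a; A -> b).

S -> g | dS | gJ | gd | SSh; J -> g | SS | dS | gJ | gd | hd | SSh; W -> gd | SSh

Unit productions: J->S, S->W.
Unit pairs (A ⇒* B via units): (J,S), (J,W), (S,W).
S: inherits non-unit rules of {S, W} → SSh | dS | g | gJ | gd.
J: inherits non-unit rules of {J, S, W} → SS | SSh | dS | g | gJ | gd | hd.
W: inherits non-unit rules of {W} → SSh | gd.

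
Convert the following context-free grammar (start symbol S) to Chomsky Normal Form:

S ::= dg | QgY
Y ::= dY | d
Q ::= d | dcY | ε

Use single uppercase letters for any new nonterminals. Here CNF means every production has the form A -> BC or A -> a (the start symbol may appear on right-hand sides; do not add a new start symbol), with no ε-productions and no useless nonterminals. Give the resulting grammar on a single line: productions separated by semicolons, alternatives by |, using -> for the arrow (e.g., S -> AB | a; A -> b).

Nullable: {Q}; after ε-elimination: S -> dg | gY | QgY; Q -> d | dcY; Y -> d | dY.
No unit productions to eliminate.
TERM: introduce B -> c, A -> d, C -> g and substitute in every rule of length ≥2.
BIN: Q -> ABY becomes Q -> AD, D -> BY; S -> QCY becomes S -> QE, E -> CY.

S -> AC | CY | QE; A -> d; B -> c; C -> g; D -> BY; E -> CY; Q -> d | AD; Y -> d | AY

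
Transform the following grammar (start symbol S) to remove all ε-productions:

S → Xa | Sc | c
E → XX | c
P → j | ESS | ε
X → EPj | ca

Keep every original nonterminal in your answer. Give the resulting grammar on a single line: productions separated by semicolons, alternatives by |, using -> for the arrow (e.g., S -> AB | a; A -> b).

Nullable set: {P}.
Drop P -> ε.
X -> EPj: P nullable, giving EPj | Ej.
Unchanged (no nullable symbols): S -> Sc; S -> Xa; S -> c; E -> XX; E -> c; P -> ESS; P -> j; X -> ca.

S -> c | Sc | Xa; E -> c | XX; P -> j | ESS; X -> Ej | ca | EPj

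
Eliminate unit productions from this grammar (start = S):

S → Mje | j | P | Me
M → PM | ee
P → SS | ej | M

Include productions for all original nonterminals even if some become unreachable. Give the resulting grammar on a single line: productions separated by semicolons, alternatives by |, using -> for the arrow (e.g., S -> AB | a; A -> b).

S -> j | Me | PM | SS | ee | ej | Mje; M -> PM | ee; P -> PM | SS | ee | ej

Unit productions: P->M, S->P.
Unit pairs (A ⇒* B via units): (P,M), (S,M), (S,P).
S: inherits non-unit rules of {M, P, S} → Me | Mje | PM | SS | ee | ej | j.
M: inherits non-unit rules of {M} → PM | ee.
P: inherits non-unit rules of {M, P} → PM | SS | ee | ej.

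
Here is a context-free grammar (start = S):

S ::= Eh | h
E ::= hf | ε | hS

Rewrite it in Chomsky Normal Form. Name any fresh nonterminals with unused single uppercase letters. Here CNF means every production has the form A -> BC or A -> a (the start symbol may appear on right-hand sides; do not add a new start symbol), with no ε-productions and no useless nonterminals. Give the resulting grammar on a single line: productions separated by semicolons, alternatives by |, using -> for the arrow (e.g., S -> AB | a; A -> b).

Nullable: {E}; after ε-elimination: S -> h | Eh; E -> hS | hf.
No unit productions to eliminate.
TERM: introduce B -> f, A -> h and substitute in every rule of length ≥2.

S -> h | EA; A -> h; B -> f; E -> AB | AS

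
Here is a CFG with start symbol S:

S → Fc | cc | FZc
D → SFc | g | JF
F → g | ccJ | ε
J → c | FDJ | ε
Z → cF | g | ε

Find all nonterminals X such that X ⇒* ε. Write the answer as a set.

{D, F, J, Z}

Directly nullable (have an ε-rule): {F, J, Z}.
D is nullable via D -> JF (every symbol on the right is already known nullable).
Not nullable: S — each has a terminal in every rule's right-hand side or depends on a non-nullable symbol.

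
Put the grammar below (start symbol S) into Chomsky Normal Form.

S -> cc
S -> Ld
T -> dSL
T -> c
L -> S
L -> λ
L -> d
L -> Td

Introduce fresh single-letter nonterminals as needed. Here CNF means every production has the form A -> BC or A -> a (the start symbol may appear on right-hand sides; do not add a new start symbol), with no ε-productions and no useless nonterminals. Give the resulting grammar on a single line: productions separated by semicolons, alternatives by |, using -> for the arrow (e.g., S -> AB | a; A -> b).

S -> d | BB | LA; A -> d; B -> c; C -> SL; L -> d | BB | LA | TA; T -> c | AC | AS

Nullable: {L}; after ε-elimination: S -> d | Ld | cc; L -> S | d | Td; T -> c | dS | dSL.
After unit-elimination: S -> d | Ld | cc; L -> d | Ld | Td | cc; T -> c | dS | dSL.
TERM: introduce B -> c, A -> d and substitute in every rule of length ≥2.
BIN: T -> ASL becomes T -> AC, C -> SL.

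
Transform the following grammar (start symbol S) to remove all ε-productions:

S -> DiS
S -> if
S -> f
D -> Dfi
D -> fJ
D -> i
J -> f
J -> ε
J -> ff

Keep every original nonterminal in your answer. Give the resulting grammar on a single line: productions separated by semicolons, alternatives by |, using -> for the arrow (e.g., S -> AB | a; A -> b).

S -> f | if | DiS; D -> f | i | fJ | Dfi; J -> f | ff

Nullable set: {J}.
D -> fJ: J nullable, giving f | fJ.
Drop J -> ε.
Unchanged (no nullable symbols): S -> DiS; S -> f; S -> if; D -> Dfi; D -> i; J -> f; J -> ff.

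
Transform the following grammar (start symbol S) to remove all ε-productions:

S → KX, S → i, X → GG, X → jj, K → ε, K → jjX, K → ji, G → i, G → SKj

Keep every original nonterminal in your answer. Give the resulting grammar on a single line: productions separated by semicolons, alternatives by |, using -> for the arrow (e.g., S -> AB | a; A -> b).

S -> X | i | KX; G -> i | Sj | SKj; K -> ji | jjX; X -> GG | jj

Nullable set: {K}.
S -> KX: K nullable, giving KX | X.
G -> SKj: K nullable, giving SKj | Sj.
Drop K -> ε.
Unchanged (no nullable symbols): S -> i; G -> i; K -> ji; K -> jjX; X -> GG; X -> jj.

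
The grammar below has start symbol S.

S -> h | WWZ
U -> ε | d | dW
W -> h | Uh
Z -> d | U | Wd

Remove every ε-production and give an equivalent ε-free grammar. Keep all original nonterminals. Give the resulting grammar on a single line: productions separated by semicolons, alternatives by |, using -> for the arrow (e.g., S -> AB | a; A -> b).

Nullable set: {U, Z}.
S -> WWZ: Z nullable, giving WW | WWZ.
Drop U -> ε.
W -> Uh: U nullable, giving Uh | h.
Z -> U: U nullable, giving U.
Unchanged (no nullable symbols): S -> h; U -> d; U -> dW; W -> h; Z -> Wd; Z -> d.

S -> h | WW | WWZ; U -> d | dW; W -> h | Uh; Z -> U | d | Wd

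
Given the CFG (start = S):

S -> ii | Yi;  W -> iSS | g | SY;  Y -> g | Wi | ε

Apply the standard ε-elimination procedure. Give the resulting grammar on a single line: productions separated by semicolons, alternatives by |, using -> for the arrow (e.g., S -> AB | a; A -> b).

Nullable set: {Y}.
S -> Yi: Y nullable, giving Yi | i.
W -> SY: Y nullable, giving S | SY.
Drop Y -> ε.
Unchanged (no nullable symbols): S -> ii; W -> g; W -> iSS; Y -> Wi; Y -> g.

S -> i | Yi | ii; W -> S | g | SY | iSS; Y -> g | Wi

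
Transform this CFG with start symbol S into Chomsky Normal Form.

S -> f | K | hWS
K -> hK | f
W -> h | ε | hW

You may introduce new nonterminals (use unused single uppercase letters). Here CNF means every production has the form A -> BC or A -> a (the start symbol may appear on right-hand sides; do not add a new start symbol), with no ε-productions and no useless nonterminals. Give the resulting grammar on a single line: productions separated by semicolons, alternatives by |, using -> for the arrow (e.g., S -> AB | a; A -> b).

Nullable: {W}; after ε-elimination: S -> K | f | hS | hWS; K -> f | hK; W -> h | hW.
After unit-elimination: S -> f | hK | hS | hWS; K -> f | hK; W -> h | hW.
TERM: introduce A -> h and substitute in every rule of length ≥2.
BIN: S -> AWS becomes S -> AB, B -> WS.

S -> f | AB | AK | AS; A -> h; B -> WS; K -> f | AK; W -> h | AW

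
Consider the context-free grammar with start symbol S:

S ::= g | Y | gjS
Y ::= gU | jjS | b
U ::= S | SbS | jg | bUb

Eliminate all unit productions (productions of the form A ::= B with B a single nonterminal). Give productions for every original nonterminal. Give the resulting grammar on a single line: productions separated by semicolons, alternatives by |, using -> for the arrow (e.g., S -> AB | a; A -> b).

S -> b | g | gU | gjS | jjS; U -> b | g | gU | jg | SbS | bUb | gjS | jjS; Y -> b | gU | jjS

Unit productions: S->Y, U->S.
Unit pairs (A ⇒* B via units): (S,Y), (U,S), (U,Y).
S: inherits non-unit rules of {S, Y} → b | g | gU | gjS | jjS.
U: inherits non-unit rules of {S, U, Y} → SbS | b | bUb | g | gU | gjS | jg | jjS.
Y: inherits non-unit rules of {Y} → b | gU | jjS.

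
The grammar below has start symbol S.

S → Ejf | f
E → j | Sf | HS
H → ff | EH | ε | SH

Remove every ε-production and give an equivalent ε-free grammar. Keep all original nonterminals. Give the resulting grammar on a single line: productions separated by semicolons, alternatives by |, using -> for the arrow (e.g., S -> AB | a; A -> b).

S -> f | Ejf; E -> S | j | HS | Sf; H -> E | S | EH | SH | ff

Nullable set: {H}.
E -> HS: H nullable, giving HS | S.
Drop H -> ε.
H -> EH: H nullable, giving E | EH.
H -> SH: H nullable, giving S | SH.
Unchanged (no nullable symbols): S -> Ejf; S -> f; E -> Sf; E -> j; H -> ff.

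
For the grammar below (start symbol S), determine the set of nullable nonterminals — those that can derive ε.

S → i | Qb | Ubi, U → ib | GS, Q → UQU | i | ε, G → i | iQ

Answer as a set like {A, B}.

Directly nullable (have an ε-rule): {Q}.
Not nullable: G, S, U — each has a terminal in every rule's right-hand side or depends on a non-nullable symbol.

{Q}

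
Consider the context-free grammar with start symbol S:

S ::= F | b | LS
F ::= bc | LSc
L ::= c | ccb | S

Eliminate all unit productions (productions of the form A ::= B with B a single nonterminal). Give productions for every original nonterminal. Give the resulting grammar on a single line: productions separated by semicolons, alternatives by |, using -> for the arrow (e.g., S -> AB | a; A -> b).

S -> b | LS | bc | LSc; F -> bc | LSc; L -> b | c | LS | bc | LSc | ccb

Unit productions: L->S, S->F.
Unit pairs (A ⇒* B via units): (L,F), (L,S), (S,F).
S: inherits non-unit rules of {F, S} → LS | LSc | b | bc.
F: inherits non-unit rules of {F} → LSc | bc.
L: inherits non-unit rules of {F, L, S} → LS | LSc | b | bc | c | ccb.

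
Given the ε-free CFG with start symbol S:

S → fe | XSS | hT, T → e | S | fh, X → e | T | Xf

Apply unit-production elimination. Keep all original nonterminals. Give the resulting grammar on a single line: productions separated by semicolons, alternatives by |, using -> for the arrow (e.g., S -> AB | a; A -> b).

Unit productions: T->S, X->T.
Unit pairs (A ⇒* B via units): (T,S), (X,S), (X,T).
S: inherits non-unit rules of {S} → XSS | fe | hT.
T: inherits non-unit rules of {S, T} → XSS | e | fe | fh | hT.
X: inherits non-unit rules of {S, T, X} → XSS | Xf | e | fe | fh | hT.

S -> fe | hT | XSS; T -> e | fe | fh | hT | XSS; X -> e | Xf | fe | fh | hT | XSS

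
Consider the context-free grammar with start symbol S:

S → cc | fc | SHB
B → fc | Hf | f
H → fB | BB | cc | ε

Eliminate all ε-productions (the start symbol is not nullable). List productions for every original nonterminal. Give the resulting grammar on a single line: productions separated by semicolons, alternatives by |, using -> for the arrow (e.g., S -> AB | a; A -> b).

Nullable set: {H}.
S -> SHB: H nullable, giving SB | SHB.
B -> Hf: H nullable, giving Hf | f.
Drop H -> ε.
Unchanged (no nullable symbols): S -> cc; S -> fc; B -> f; B -> fc; H -> BB; H -> cc; H -> fB.

S -> SB | cc | fc | SHB; B -> f | Hf | fc; H -> BB | cc | fB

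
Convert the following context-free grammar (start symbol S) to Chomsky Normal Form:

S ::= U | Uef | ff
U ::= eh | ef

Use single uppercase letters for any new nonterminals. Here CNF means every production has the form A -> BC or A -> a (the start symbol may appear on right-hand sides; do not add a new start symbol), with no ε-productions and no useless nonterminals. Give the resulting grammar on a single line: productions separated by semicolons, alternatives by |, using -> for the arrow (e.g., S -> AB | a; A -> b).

S -> AB | AC | BB | UD; A -> e; B -> f; C -> h; D -> AB; U -> AB | AC

No ε-productions.
After unit-elimination: S -> ef | eh | ff | Uef; U -> ef | eh.
TERM: introduce A -> e, B -> f, C -> h and substitute in every rule of length ≥2.
BIN: S -> UAB becomes S -> UD, D -> AB.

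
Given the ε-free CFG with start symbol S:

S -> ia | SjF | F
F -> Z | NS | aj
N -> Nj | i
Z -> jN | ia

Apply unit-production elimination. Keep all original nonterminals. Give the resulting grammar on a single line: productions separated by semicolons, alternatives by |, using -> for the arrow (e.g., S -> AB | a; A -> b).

S -> NS | aj | ia | jN | SjF; F -> NS | aj | ia | jN; N -> i | Nj; Z -> ia | jN

Unit productions: F->Z, S->F.
Unit pairs (A ⇒* B via units): (F,Z), (S,F), (S,Z).
S: inherits non-unit rules of {F, S, Z} → NS | SjF | aj | ia | jN.
F: inherits non-unit rules of {F, Z} → NS | aj | ia | jN.
N: inherits non-unit rules of {N} → Nj | i.
Z: inherits non-unit rules of {Z} → ia | jN.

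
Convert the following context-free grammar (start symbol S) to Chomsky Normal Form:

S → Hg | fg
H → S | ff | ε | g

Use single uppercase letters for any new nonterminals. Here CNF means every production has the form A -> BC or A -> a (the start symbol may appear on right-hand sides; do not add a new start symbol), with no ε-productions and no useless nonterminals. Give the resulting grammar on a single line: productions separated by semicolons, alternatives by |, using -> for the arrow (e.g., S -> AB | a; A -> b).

S -> g | BA | HA; A -> g; B -> f; H -> g | BA | BB | HA

Nullable: {H}; after ε-elimination: S -> g | Hg | fg; H -> S | g | ff.
After unit-elimination: S -> g | Hg | fg; H -> g | Hg | ff | fg.
TERM: introduce B -> f, A -> g and substitute in every rule of length ≥2.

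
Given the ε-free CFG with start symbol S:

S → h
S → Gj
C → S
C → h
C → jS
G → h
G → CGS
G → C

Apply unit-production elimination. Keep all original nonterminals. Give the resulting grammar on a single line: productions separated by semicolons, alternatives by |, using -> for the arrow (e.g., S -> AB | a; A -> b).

Unit productions: C->S, G->C.
Unit pairs (A ⇒* B via units): (C,S), (G,C), (G,S).
S: inherits non-unit rules of {S} → Gj | h.
C: inherits non-unit rules of {C, S} → Gj | h | jS.
G: inherits non-unit rules of {C, G, S} → CGS | Gj | h | jS.

S -> h | Gj; C -> h | Gj | jS; G -> h | Gj | jS | CGS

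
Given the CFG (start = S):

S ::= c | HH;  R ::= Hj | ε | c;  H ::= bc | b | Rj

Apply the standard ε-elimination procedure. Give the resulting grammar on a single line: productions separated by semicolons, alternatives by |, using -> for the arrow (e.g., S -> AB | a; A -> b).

Nullable set: {R}.
H -> Rj: R nullable, giving Rj | j.
Drop R -> ε.
Unchanged (no nullable symbols): S -> HH; S -> c; H -> b; H -> bc; R -> Hj; R -> c.

S -> c | HH; H -> b | j | Rj | bc; R -> c | Hj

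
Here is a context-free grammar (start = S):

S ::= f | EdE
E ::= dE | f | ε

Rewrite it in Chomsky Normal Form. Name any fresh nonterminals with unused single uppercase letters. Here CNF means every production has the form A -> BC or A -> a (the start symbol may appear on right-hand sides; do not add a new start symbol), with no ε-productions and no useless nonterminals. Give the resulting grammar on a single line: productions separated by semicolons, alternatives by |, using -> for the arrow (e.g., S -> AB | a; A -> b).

Nullable: {E}; after ε-elimination: S -> d | f | Ed | dE | EdE; E -> d | f | dE.
No unit productions to eliminate.
TERM: introduce A -> d and substitute in every rule of length ≥2.
BIN: S -> EAE becomes S -> EB, B -> AE.

S -> d | f | AE | EA | EB; A -> d; B -> AE; E -> d | f | AE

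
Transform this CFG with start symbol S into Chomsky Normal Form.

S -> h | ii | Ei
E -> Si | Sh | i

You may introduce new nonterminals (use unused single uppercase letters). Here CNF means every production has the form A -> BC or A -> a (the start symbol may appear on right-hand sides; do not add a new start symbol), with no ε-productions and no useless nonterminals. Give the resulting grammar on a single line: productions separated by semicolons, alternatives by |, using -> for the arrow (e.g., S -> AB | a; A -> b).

S -> h | BB | EB; A -> h; B -> i; E -> i | SA | SB

No ε-productions.
No unit productions to eliminate.
TERM: introduce A -> h, B -> i and substitute in every rule of length ≥2.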